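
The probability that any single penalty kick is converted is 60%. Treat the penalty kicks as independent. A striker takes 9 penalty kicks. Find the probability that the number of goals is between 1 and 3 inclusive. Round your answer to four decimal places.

X ~ Binomial(9, 0.60); P(1 ≤ X ≤ 3) = Σ C(9,k) p^k (1−p)^(9−k) over k:
  k=1: C(9,1)·0.60^1·0.40^8 = 0.003539
  k=2: C(9,2)·0.60^2·0.40^7 = 0.021234
  k=3: C(9,3)·0.60^3·0.40^6 = 0.074318
Total = 0.099090

0.0991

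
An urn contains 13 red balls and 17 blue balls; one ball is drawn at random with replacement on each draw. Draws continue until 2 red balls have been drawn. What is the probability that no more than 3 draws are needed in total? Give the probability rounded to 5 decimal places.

0.40059

Finishing within 3 draws ⇔ at least 2 successes in the first 3. With X ~ Binomial(3, 0.433333), P(Y ≤ 3) = 1 − P(X ≤ 1).
  k=0: C(3,0)·0.433333^0·0.566667^3 = 0.1819630
  k=1: C(3,1)·0.433333^1·0.566667^2 = 0.4174444
1 − 0.5994074 = 0.4005926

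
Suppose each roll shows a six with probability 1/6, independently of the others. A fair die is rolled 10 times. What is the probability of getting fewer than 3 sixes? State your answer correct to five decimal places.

0.77523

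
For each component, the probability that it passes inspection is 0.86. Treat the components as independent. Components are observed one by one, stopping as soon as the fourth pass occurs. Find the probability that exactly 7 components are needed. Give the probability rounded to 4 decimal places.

0.0300

Y = trial on which the fourth success occurs; negative binomial, r=4, p=0.86.
P(Y=7) = C(6,3) · p^4 · (1−p)^3
= 20 · 0.54701 · 0.002744 = 0.030020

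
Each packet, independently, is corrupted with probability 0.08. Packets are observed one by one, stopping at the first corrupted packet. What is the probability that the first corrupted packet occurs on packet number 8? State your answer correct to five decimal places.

0.04463

Geometric (trials to first success), p = 0.08.
P(Y = 8) = (1−p)^7 · p = 0.55785 · 0.08 = 0.0446277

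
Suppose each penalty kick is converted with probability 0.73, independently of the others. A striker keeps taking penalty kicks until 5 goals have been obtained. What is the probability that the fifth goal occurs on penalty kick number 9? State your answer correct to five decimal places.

0.07712

Y = trial on which the fifth success occurs; negative binomial, r=5, p=0.73.
P(Y=9) = C(8,4) · p^5 · (1−p)^4
= 70 · 0.20731 · 0.0053144 = 0.0771201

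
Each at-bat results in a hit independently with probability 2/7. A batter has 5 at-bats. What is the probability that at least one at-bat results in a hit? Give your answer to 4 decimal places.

0.8141

P(at least one) = 1 − P(none) = 1 − (1 − 0.285714)^5
= 1 − 0.185934 = 0.814066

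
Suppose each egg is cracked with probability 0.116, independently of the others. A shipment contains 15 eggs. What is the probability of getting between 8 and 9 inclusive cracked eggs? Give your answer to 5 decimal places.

0.00010

X ~ Binomial(15, 0.116); P(8 ≤ X ≤ 9) = Σ C(15,k) p^k (1−p)^(15−k) over k:
  k=8: C(15,8)·0.116^8·0.884^7 = 0.0000890
  k=9: C(15,9)·0.116^9·0.884^6 = 0.0000091
Total = 0.0000981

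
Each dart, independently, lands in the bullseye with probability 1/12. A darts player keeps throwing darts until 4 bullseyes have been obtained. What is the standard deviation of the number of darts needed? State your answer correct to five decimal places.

Y = total darts until the fourth success; negative binomial with r=4, p=0.083333.
SD(Y) = √[r(1−p)/p²] = √(528.0000000) = 22.9782506

22.97825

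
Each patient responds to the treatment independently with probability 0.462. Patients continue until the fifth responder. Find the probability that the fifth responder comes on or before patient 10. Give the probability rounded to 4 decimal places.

Finishing within 10 patients ⇔ at least 5 successes in the first 10. With X ~ Binomial(10, 0.462), P(Y ≤ 10) = 1 − P(X ≤ 4).
  k=0: C(10,0)·0.462^0·0.538^10 = 0.002032
  k=1: C(10,1)·0.462^1·0.538^9 = 0.017445
  k=2: C(10,2)·0.462^2·0.538^8 = 0.067415
  k=3: C(10,3)·0.462^3·0.538^7 = 0.154377
  k=4: C(10,4)·0.462^4·0.538^6 = 0.231996
1 − 0.473265 = 0.526735

0.5267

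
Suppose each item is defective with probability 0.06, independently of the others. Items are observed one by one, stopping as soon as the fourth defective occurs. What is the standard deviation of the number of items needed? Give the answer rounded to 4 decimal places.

32.3179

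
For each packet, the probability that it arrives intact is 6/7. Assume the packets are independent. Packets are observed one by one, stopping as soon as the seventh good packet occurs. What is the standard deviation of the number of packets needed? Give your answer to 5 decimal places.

1.16667

Y = total packets until the seventh success; negative binomial with r=7, p=0.857143.
SD(Y) = √[r(1−p)/p²] = √(1.3611111) = 1.1666667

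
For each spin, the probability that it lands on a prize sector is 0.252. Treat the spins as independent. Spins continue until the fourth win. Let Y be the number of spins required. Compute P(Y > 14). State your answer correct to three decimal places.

0.514

Needing more than 14 spins ⇔ fewer than 4 successes in the first 14. With X ~ Binomial(14, 0.252), P(Y > 14) = P(X ≤ 3).
  k=0: C(14,0)·0.252^0·0.748^14 = 0.01716
  k=1: C(14,1)·0.252^1·0.748^13 = 0.08096
  k=2: C(14,2)·0.252^2·0.748^12 = 0.17728
  k=3: C(14,3)·0.252^3·0.748^11 = 0.23890
P(X ≤ 3) = 0.51430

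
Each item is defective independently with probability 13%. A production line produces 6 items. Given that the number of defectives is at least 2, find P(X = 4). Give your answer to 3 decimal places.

X ~ Binomial(6, 0.13). Want P(X=4 | X≥2) = P(X=4) / P(X≥2).
P(X=4) = C(6,4)·0.13^4·0.87^2 = 0.00324
P(X≥2) = 1 − 0.43363 − 0.38877 = 0.17761
Ratio = 0.00324 / 0.17761 = 0.01826

0.018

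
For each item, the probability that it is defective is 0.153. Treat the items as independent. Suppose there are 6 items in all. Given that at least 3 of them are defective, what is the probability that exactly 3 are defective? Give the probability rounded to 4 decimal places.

0.8729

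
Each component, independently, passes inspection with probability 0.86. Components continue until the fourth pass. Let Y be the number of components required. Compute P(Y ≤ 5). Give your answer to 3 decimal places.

0.853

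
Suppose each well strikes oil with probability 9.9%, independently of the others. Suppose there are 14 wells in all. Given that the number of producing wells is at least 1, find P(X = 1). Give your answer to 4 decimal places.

X ~ Binomial(14, 0.099). Want P(X=1 | X≥1) = P(X=1) / P(X≥1).
P(X=1) = C(14,1)·0.099^1·0.901^13 = 0.357425
P(X≥1) = 1 − 0.232352 = 0.767648
Ratio = 0.357425 / 0.767648 = 0.465611

0.4656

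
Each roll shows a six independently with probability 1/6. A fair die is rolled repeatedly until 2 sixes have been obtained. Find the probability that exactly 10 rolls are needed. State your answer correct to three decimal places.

Y = trial on which the second success occurs; negative binomial, r=2, p=0.166667.
P(Y=10) = C(9,1) · p^2 · (1−p)^8
= 9 · 0.027778 · 0.23257 = 0.05814

0.058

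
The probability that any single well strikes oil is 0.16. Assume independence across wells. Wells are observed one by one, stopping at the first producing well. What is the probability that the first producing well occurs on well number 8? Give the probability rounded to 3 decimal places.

0.047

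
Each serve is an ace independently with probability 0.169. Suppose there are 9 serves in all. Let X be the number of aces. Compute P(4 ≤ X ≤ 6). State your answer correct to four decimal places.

X ~ Binomial(9, 0.169); P(4 ≤ X ≤ 6) = Σ C(9,k) p^k (1−p)^(9−k) over k:
  k=4: C(9,4)·0.169^4·0.831^5 = 0.040731
  k=5: C(9,5)·0.169^5·0.831^4 = 0.008283
  k=6: C(9,6)·0.169^6·0.831^3 = 0.001123
Total = 0.050137

0.0501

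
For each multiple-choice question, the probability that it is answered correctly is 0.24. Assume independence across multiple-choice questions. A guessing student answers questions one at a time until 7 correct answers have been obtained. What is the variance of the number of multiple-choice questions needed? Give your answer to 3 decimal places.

92.361

Y = total multiple-choice questions until the seventh success; negative binomial with r=7, p=0.24.
Var(Y) = r(1−p)/p² = 7·0.76 / 0.24² = 92.36111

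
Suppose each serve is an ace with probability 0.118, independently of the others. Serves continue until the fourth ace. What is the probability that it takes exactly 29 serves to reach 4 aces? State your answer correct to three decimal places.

Y = trial on which the fourth success occurs; negative binomial, r=4, p=0.118.
P(Y=29) = C(28,3) · p^4 · (1−p)^25
= 3276 · 0.00019388 · 0.043323 = 0.02752

0.028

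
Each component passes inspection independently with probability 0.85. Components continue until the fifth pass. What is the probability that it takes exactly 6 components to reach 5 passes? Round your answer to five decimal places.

0.33278

Y = trial on which the fifth success occurs; negative binomial, r=5, p=0.85.
P(Y=6) = C(5,4) · p^5 · (1−p)^1
= 5 · 0.44371 · 0.15 = 0.3327790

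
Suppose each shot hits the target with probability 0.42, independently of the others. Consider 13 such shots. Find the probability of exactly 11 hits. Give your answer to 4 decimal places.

0.0019

X ~ Binomial(n=13, p=0.42).
P(X=11) = C(13,11) · p^11 · (1−p)^2
= 78 · 7.1737e-05 · 0.3364 = 0.001882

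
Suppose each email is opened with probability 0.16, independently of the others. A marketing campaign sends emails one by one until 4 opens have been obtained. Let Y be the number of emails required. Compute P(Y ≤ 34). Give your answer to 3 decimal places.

0.816

Finishing within 34 emails ⇔ at least 4 successes in the first 34. With X ~ Binomial(34, 0.16), P(Y ≤ 34) = 1 − P(X ≤ 3).
  k=0: C(34,0)·0.16^0·0.84^34 = 0.00266
  k=1: C(34,1)·0.16^1·0.84^33 = 0.01725
  k=2: C(34,2)·0.16^2·0.84^32 = 0.05422
  k=3: C(34,3)·0.16^3·0.84^31 = 0.11016
1 − 0.18429 = 0.81571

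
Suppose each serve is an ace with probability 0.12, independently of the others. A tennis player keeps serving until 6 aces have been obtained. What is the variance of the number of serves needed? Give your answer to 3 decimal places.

366.667

Y = total serves until the sixth success; negative binomial with r=6, p=0.12.
Var(Y) = r(1−p)/p² = 6·0.88 / 0.12² = 366.66667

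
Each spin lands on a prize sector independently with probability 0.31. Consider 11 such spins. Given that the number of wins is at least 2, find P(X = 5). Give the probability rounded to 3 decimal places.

X ~ Binomial(11, 0.31). Want P(X=5 | X≥2) = P(X=5) / P(X≥2).
P(X=5) = C(11,5)·0.31^5·0.69^6 = 0.14274
P(X≥2) = 1 − 0.01688 − 0.08342 = 0.89971
Ratio = 0.14274 / 0.89971 = 0.15865

0.159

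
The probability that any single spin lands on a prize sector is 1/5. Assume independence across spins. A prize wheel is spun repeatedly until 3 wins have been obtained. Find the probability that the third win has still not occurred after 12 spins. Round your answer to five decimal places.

0.55835

Needing more than 12 spins ⇔ fewer than 3 successes in the first 12. With X ~ Binomial(12, 0.20), P(Y > 12) = P(X ≤ 2).
  k=0: C(12,0)·0.20^0·0.80^12 = 0.0687195
  k=1: C(12,1)·0.20^1·0.80^11 = 0.2061584
  k=2: C(12,2)·0.20^2·0.80^10 = 0.2834678
P(X ≤ 2) = 0.5583457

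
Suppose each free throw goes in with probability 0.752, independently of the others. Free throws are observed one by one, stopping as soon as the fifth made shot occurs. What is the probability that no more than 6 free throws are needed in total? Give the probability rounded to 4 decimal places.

0.5387

Finishing within 6 free throws ⇔ at least 5 successes in the first 6. With X ~ Binomial(6, 0.752), P(Y ≤ 6) = 1 − P(X ≤ 4).
  k=0: C(6,0)·0.752^0·0.248^6 = 0.000233
  k=1: C(6,1)·0.752^1·0.248^5 = 0.004233
  k=2: C(6,2)·0.752^2·0.248^4 = 0.032087
  k=3: C(6,3)·0.752^3·0.248^3 = 0.129729
  k=4: C(6,4)·0.752^4·0.248^2 = 0.295030
1 − 0.461312 = 0.538688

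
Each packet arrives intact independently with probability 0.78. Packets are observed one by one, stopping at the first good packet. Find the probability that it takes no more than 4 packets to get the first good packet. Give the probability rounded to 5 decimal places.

0.99766

Y = number of packets to the first success; geometric, p = 0.78.
P(Y ≤ 4) = 1 − (1−p)^4 = 1 − 0.0023426 = 0.9976574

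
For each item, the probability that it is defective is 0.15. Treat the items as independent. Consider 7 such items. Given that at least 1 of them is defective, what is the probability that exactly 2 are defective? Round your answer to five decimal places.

X ~ Binomial(7, 0.15). Want P(X=2 | X≥1) = P(X=2) / P(X≥1).
P(X=2) = C(7,2)·0.15^2·0.85^5 = 0.2096508
P(X≥1) = 1 − 0.3205771 = 0.6794229
Ratio = 0.2096508 / 0.6794229 = 0.3085718

0.30857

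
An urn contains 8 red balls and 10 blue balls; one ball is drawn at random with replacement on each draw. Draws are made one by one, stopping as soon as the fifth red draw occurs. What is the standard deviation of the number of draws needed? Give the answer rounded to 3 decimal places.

Y = total draws until the fifth success; negative binomial with r=5, p=0.444444.
SD(Y) = √[r(1−p)/p²] = √(14.06250) = 3.75000

3.750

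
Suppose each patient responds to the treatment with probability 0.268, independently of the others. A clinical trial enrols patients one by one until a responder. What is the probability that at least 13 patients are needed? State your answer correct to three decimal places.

Y = number of patients to the first success; geometric, p = 0.268.
P(Y > 12) = P(first 12 all fail) = (1−p)^12 = 0.02367

0.024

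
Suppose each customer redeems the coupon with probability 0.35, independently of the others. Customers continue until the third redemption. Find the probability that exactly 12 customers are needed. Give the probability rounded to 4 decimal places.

Y = trial on which the third success occurs; negative binomial, r=3, p=0.35.
P(Y=12) = C(11,2) · p^3 · (1−p)^9
= 55 · 0.042875 · 0.020712 = 0.048841

0.0488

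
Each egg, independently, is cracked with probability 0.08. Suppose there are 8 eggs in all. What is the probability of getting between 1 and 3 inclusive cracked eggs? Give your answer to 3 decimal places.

X ~ Binomial(8, 0.08); P(1 ≤ X ≤ 3) = Σ C(8,k) p^k (1−p)^(8−k) over k:
  k=1: C(8,1)·0.08^1·0.92^7 = 0.35702
  k=2: C(8,2)·0.08^2·0.92^6 = 0.10866
  k=3: C(8,3)·0.08^3·0.92^5 = 0.01890
Total = 0.48458

0.485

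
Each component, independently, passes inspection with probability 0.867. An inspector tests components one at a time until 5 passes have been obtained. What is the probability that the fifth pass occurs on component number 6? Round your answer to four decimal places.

0.3258

Y = trial on which the fifth success occurs; negative binomial, r=5, p=0.867.
P(Y=6) = C(5,4) · p^5 · (1−p)^1
= 5 · 0.48989 · 0.133 = 0.325775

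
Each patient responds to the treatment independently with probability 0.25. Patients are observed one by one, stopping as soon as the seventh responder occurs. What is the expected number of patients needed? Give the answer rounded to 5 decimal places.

Y = total patients until the seventh success; negative binomial with r=7, p=0.25.
E[Y] = r / p = 7 / 0.25 = 28.0000000

28.00000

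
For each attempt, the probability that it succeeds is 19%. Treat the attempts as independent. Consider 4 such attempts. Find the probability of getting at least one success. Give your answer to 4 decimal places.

P(at least one) = 1 − P(none) = 1 − (1 − 0.19)^4
= 1 − 0.430467 = 0.569533

0.5695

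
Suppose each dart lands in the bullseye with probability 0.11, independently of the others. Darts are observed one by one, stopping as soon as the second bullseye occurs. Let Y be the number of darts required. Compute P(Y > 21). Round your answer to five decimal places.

0.31114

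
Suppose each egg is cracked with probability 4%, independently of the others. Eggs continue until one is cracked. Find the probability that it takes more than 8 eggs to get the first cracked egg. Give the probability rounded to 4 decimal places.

0.7214

Y = number of eggs to the first success; geometric, p = 0.04.
P(Y > 8) = P(first 8 all fail) = (1−p)^8 = 0.721390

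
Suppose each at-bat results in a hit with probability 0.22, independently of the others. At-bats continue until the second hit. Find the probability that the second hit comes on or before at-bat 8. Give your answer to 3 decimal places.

0.554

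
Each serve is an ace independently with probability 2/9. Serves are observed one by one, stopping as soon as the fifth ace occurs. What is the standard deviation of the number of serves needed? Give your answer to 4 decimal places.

8.8741

Y = total serves until the fifth success; negative binomial with r=5, p=0.222222.
SD(Y) = √[r(1−p)/p²] = √(78.750000) = 8.874120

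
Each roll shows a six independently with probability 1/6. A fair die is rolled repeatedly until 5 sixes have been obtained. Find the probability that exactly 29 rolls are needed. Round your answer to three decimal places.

0.033

Y = trial on which the fifth success occurs; negative binomial, r=5, p=0.166667.
P(Y=29) = C(28,4) · p^5 · (1−p)^24
= 20475 · 0.0001286 · 0.012579 = 0.03312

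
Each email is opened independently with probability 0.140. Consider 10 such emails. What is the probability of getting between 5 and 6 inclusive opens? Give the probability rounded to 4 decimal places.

X ~ Binomial(10, 0.14); P(5 ≤ X ≤ 6) = Σ C(10,k) p^k (1−p)^(10−k) over k:
  k=5: C(10,5)·0.14^5·0.86^5 = 0.006376
  k=6: C(10,6)·0.14^6·0.86^4 = 0.000865
Total = 0.007241

0.0072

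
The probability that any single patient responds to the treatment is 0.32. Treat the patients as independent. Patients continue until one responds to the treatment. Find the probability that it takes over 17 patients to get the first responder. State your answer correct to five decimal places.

0.00142

Y = number of patients to the first success; geometric, p = 0.32.
P(Y > 17) = P(first 17 all fail) = (1−p)^17 = 0.0014212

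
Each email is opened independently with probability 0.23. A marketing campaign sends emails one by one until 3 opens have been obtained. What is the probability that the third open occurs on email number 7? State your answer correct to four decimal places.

Y = trial on which the third success occurs; negative binomial, r=3, p=0.23.
P(Y=7) = C(6,2) · p^3 · (1−p)^4
= 15 · 0.012167 · 0.35153 = 0.064156

0.0642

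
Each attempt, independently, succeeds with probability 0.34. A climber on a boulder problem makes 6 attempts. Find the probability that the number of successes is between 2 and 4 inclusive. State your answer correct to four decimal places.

0.6423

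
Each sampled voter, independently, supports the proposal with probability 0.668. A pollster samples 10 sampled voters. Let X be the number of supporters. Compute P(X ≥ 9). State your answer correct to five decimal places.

X ~ Binomial(10, 0.668); P(X ≥ 9) = Σ C(10,k) p^k (1−p)^(10−k) over k:
  k=9: C(10,9)·0.668^9·0.332^1 = 0.0879278
  k=10: C(10,10)·0.668^10·0.332^0 = 0.0176915
Total = 0.1056193

0.10562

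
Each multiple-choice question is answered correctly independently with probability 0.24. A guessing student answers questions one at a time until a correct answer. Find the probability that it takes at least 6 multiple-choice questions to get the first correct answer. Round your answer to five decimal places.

0.25355

Y = number of multiple-choice questions to the first success; geometric, p = 0.24.
P(Y > 5) = P(first 5 all fail) = (1−p)^5 = 0.2535525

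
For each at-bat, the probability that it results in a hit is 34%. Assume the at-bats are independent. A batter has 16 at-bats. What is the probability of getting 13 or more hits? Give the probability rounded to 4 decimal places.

X ~ Binomial(16, 0.34); P(X ≥ 13) = Σ C(16,k) p^k (1−p)^(16−k) over k:
  k=13: C(16,13)·0.34^13·0.66^3 = 0.000131
  k=14: C(16,14)·0.34^14·0.66^2 = 0.000014
  k=15: C(16,15)·0.34^15·0.66^1 = 0.000001
  k=16: C(16,16)·0.34^16·0.66^0 = 0.000000
Total = 0.000146

0.0001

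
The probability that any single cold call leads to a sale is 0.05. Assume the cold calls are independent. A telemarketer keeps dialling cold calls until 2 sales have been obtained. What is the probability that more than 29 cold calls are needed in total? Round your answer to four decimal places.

0.5708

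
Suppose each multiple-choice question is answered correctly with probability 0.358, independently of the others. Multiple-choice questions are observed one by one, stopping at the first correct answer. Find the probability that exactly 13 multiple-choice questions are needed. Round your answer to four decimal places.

Geometric (trials to first success), p = 0.358.
P(Y = 13) = (1−p)^12 · p = 0.0049025 · 0.358 = 0.001755

0.0018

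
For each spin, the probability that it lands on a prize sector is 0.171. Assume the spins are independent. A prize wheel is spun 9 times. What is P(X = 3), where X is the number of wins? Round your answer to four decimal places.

0.1363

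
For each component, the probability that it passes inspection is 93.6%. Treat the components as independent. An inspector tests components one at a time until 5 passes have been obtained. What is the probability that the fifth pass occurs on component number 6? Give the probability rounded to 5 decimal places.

0.22989

Y = trial on which the fifth success occurs; negative binomial, r=5, p=0.936.
P(Y=6) = C(5,4) · p^5 · (1−p)^1
= 5 · 0.71842 · 0.064 = 0.2298948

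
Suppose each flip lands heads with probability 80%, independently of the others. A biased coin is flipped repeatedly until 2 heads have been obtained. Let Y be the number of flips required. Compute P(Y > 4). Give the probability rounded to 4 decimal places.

Needing more than 4 flips ⇔ fewer than 2 successes in the first 4. With X ~ Binomial(4, 0.80), P(Y > 4) = P(X ≤ 1).
  k=0: C(4,0)·0.80^0·0.20^4 = 0.001600
  k=1: C(4,1)·0.80^1·0.20^3 = 0.025600
P(X ≤ 1) = 0.027200

0.0272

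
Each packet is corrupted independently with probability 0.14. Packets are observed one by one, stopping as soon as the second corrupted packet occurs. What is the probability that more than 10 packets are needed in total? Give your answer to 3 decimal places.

0.582

Needing more than 10 packets ⇔ fewer than 2 successes in the first 10. With X ~ Binomial(10, 0.14), P(Y > 10) = P(X ≤ 1).
  k=0: C(10,0)·0.14^0·0.86^10 = 0.22130
  k=1: C(10,1)·0.14^1·0.86^9 = 0.36026
P(X ≤ 1) = 0.58156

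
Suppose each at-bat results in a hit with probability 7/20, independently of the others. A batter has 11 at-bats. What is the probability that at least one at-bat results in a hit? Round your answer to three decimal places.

P(at least one) = 1 − P(none) = 1 − (1 − 0.35)^11
= 1 − 0.00875 = 0.99125

0.991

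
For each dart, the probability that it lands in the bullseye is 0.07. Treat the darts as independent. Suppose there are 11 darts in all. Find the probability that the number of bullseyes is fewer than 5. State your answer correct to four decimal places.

0.9995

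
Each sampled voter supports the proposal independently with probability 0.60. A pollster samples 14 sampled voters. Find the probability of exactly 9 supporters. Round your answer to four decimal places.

0.2066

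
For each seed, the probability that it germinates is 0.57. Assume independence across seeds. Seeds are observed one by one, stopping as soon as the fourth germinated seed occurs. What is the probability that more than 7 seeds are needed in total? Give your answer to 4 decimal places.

Needing more than 7 seeds ⇔ fewer than 4 successes in the first 7. With X ~ Binomial(7, 0.57), P(Y > 7) = P(X ≤ 3).
  k=0: C(7,0)·0.57^0·0.43^7 = 0.002718
  k=1: C(7,1)·0.57^1·0.43^6 = 0.025222
  k=2: C(7,2)·0.57^2·0.43^5 = 0.100302
  k=3: C(7,3)·0.57^3·0.43^4 = 0.221598
P(X ≤ 3) = 0.349841

0.3498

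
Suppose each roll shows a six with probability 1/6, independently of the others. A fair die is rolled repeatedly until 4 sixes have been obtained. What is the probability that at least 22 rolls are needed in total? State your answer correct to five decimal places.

0.52690

Needing more than 21 rolls ⇔ fewer than 4 successes in the first 21. With X ~ Binomial(21, 0.166667), P(Y > 21) = P(X ≤ 3).
  k=0: C(21,0)·0.166667^0·0.833333^21 = 0.0217367
  k=1: C(21,1)·0.166667^1·0.833333^20 = 0.0912942
  k=2: C(21,2)·0.166667^2·0.833333^19 = 0.1825884
  k=3: C(21,3)·0.166667^3·0.833333^18 = 0.2312786
P(X ≤ 3) = 0.5268979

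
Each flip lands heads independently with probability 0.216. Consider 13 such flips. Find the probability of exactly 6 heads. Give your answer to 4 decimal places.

X ~ Binomial(n=13, p=0.216).
P(X=6) = C(13,6) · p^6 · (1−p)^7
= 1716 · 0.00010156 · 0.18206 = 0.031729

0.0317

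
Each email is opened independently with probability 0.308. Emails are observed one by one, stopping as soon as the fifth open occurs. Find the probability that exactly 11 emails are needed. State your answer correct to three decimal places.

Y = trial on which the fifth success occurs; negative binomial, r=5, p=0.308.
P(Y=11) = C(10,4) · p^5 · (1−p)^6
= 210 · 0.0027717 · 0.10981 = 0.06392

0.064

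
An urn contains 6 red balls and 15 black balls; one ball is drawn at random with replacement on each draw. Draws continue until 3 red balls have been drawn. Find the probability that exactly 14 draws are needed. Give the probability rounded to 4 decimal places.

Y = trial on which the third success occurs; negative binomial, r=3, p=0.285714.
P(Y=14) = C(13,2) · p^3 · (1−p)^11
= 78 · 0.023324 · 0.024694 = 0.044924

0.0449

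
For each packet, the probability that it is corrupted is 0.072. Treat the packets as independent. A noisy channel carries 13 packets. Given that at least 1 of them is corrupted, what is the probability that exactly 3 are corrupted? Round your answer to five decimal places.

0.08136

X ~ Binomial(13, 0.072). Want P(X=3 | X≥1) = P(X=3) / P(X≥1).
P(X=3) = C(13,3)·0.072^3·0.928^10 = 0.0505642
P(X≥1) = 1 − 0.3785504 = 0.6214496
Ratio = 0.0505642 / 0.6214496 = 0.0813649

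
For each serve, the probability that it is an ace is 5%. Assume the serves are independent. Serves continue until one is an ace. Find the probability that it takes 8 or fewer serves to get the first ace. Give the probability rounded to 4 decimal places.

0.3366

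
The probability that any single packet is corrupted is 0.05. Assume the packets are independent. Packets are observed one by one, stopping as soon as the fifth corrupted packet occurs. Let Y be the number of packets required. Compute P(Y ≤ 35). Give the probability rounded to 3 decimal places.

0.029

Finishing within 35 packets ⇔ at least 5 successes in the first 35. With X ~ Binomial(35, 0.05), P(Y ≤ 35) = 1 − P(X ≤ 4).
  k=0: C(35,0)·0.05^0·0.95^35 = 0.16608
  k=1: C(35,1)·0.05^1·0.95^34 = 0.30594
  k=2: C(35,2)·0.05^2·0.95^33 = 0.27374
  k=3: C(35,3)·0.05^3·0.95^32 = 0.15848
  k=4: C(35,4)·0.05^4·0.95^31 = 0.06673
1 − 0.97097 = 0.02903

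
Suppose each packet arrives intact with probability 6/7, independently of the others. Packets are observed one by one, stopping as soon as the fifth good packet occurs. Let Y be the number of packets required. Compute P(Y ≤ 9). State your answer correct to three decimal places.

0.995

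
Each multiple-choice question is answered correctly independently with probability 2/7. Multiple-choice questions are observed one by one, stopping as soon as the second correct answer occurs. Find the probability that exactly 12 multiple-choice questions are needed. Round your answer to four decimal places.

Y = trial on which the second success occurs; negative binomial, r=2, p=0.285714.
P(Y=12) = C(11,1) · p^2 · (1−p)^10
= 11 · 0.081633 · 0.034572 = 0.031044

0.0310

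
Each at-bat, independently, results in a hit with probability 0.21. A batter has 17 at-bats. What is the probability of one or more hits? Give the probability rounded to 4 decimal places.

P(at least one) = 1 − P(none) = 1 − (1 − 0.21)^17
= 1 − 0.018183 = 0.981817

0.9818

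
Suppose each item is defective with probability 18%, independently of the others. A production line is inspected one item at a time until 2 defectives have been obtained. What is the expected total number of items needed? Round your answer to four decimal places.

11.1111

Y = total items until the second success; negative binomial with r=2, p=0.18.
E[Y] = r / p = 2 / 0.18 = 11.111111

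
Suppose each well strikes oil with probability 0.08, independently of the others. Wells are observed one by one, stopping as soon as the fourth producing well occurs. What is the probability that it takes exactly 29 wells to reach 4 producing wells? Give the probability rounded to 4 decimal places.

0.0167

Y = trial on which the fourth success occurs; negative binomial, r=4, p=0.08.
P(Y=29) = C(28,3) · p^4 · (1−p)^25
= 3276 · 4.096e-05 · 0.12436 = 0.016688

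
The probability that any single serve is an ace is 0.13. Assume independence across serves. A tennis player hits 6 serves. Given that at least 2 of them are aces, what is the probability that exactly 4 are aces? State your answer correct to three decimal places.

0.018

X ~ Binomial(6, 0.13). Want P(X=4 | X≥2) = P(X=4) / P(X≥2).
P(X=4) = C(6,4)·0.13^4·0.87^2 = 0.00324
P(X≥2) = 1 − 0.43363 − 0.38877 = 0.17761
Ratio = 0.00324 / 0.17761 = 0.01826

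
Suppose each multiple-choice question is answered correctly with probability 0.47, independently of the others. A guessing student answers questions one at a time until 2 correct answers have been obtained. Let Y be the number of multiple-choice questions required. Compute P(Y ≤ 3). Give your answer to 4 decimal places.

Finishing within 3 multiple-choice questions ⇔ at least 2 successes in the first 3. With X ~ Binomial(3, 0.47), P(Y ≤ 3) = 1 − P(X ≤ 1).
  k=0: C(3,0)·0.47^0·0.53^3 = 0.148877
  k=1: C(3,1)·0.47^1·0.53^2 = 0.396069
1 − 0.544946 = 0.455054

0.4551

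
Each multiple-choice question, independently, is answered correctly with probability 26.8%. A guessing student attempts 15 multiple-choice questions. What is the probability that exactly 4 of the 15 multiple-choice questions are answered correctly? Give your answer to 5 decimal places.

0.22766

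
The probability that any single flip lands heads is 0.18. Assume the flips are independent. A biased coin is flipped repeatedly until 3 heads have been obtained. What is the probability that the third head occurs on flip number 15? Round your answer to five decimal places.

0.04905

Y = trial on which the third success occurs; negative binomial, r=3, p=0.18.
P(Y=15) = C(14,2) · p^3 · (1−p)^12
= 91 · 0.005832 · 0.09242 = 0.0490484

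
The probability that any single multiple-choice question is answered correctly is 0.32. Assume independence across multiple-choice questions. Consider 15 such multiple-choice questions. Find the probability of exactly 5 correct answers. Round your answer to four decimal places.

0.2130

X ~ Binomial(n=15, p=0.32).
P(X=5) = C(15,5) · p^5 · (1−p)^10
= 3003 · 0.0033554 · 0.021139 = 0.213007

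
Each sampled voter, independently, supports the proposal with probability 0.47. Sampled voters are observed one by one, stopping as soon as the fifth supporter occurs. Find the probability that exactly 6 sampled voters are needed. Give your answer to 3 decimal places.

0.061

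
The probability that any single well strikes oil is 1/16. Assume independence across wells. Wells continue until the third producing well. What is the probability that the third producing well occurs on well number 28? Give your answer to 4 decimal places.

0.0171

Y = trial on which the third success occurs; negative binomial, r=3, p=0.0625.
P(Y=28) = C(27,2) · p^3 · (1−p)^25
= 351 · 0.00024414 · 0.1992 = 0.017070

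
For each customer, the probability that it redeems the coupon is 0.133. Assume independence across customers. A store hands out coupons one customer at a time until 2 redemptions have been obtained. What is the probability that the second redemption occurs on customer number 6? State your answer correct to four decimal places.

Y = trial on which the second success occurs; negative binomial, r=2, p=0.133.
P(Y=6) = C(5,1) · p^2 · (1−p)^4
= 5 · 0.017689 · 0.56504 = 0.049975

0.0500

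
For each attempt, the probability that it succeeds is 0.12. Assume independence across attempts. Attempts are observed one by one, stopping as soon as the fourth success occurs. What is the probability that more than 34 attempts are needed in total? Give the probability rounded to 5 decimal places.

0.40471

Needing more than 34 attempts ⇔ fewer than 4 successes in the first 34. With X ~ Binomial(34, 0.12), P(Y > 34) = P(X ≤ 3).
  k=0: C(34,0)·0.12^0·0.88^34 = 0.0129542
  k=1: C(34,1)·0.12^1·0.88^33 = 0.0600604
  k=2: C(34,2)·0.12^2·0.88^32 = 0.1351359
  k=3: C(34,3)·0.12^3·0.88^31 = 0.1965614
P(X ≤ 3) = 0.4047119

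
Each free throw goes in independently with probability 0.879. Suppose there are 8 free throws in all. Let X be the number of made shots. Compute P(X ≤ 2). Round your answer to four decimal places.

0.0001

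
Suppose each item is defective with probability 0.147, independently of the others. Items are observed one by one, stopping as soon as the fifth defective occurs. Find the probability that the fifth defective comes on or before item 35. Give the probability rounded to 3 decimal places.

0.600

Finishing within 35 items ⇔ at least 5 successes in the first 35. With X ~ Binomial(35, 0.147), P(Y ≤ 35) = 1 − P(X ≤ 4).
  k=0: C(35,0)·0.147^0·0.853^35 = 0.00383
  k=1: C(35,1)·0.147^1·0.853^34 = 0.02310
  k=2: C(35,2)·0.147^2·0.853^33 = 0.06768
  k=3: C(35,3)·0.147^3·0.853^32 = 0.12830
  k=4: C(35,4)·0.147^4·0.853^31 = 0.17688
1 − 0.39980 = 0.60020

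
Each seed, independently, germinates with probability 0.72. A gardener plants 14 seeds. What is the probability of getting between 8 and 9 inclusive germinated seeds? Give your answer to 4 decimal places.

X ~ Binomial(14, 0.72); P(8 ≤ X ≤ 9) = Σ C(14,k) p^k (1−p)^(14−k) over k:
  k=8: C(14,8)·0.72^8·0.28^6 = 0.104511
  k=9: C(14,9)·0.72^9·0.28^5 = 0.179162
Total = 0.283674

0.2837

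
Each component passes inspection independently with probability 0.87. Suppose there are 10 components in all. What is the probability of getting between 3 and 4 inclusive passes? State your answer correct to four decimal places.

X ~ Binomial(10, 0.87); P(3 ≤ X ≤ 4) = Σ C(10,k) p^k (1−p)^(10−k) over k:
  k=3: C(10,3)·0.87^3·0.13^7 = 0.000050
  k=4: C(10,4)·0.87^4·0.13^6 = 0.000581
Total = 0.000630

0.0006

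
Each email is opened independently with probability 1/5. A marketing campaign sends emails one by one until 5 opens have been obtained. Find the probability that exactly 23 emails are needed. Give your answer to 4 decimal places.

Y = trial on which the fifth success occurs; negative binomial, r=5, p=0.20.
P(Y=23) = C(22,4) · p^5 · (1−p)^18
= 7315 · 0.00032 · 0.018014 = 0.042168

0.0422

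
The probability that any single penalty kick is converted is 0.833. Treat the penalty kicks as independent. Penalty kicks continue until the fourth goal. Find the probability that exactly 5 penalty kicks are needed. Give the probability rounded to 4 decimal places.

Y = trial on which the fourth success occurs; negative binomial, r=4, p=0.833.
P(Y=5) = C(4,3) · p^4 · (1−p)^1
= 4 · 0.48148 · 0.167 = 0.321630

0.3216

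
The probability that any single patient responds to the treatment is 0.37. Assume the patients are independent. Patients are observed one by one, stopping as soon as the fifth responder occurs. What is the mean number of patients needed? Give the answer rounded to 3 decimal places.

13.514

Y = total patients until the fifth success; negative binomial with r=5, p=0.37.
E[Y] = r / p = 5 / 0.37 = 13.51351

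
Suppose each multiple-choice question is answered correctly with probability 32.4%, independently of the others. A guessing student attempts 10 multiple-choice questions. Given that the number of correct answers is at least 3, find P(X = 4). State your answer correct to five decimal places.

0.32546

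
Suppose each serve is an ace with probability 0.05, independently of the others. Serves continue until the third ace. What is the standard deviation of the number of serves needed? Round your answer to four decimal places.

33.7639

Y = total serves until the third success; negative binomial with r=3, p=0.05.
SD(Y) = √[r(1−p)/p²] = √(1140.000000) = 33.763886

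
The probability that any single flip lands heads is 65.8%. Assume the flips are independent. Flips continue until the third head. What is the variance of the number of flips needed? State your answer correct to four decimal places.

2.3697

Y = total flips until the third success; negative binomial with r=3, p=0.658.
Var(Y) = r(1−p)/p² = 3·0.342 / 0.658² = 2.369712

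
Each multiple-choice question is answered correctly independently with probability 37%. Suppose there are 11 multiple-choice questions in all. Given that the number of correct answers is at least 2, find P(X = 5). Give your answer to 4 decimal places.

0.2100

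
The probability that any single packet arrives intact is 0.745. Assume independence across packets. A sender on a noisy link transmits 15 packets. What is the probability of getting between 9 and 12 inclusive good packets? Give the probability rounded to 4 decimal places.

X ~ Binomial(15, 0.745); P(9 ≤ X ≤ 12) = Σ C(15,k) p^k (1−p)^(15−k) over k:
  k=9: C(15,9)·0.745^9·0.255^6 = 0.097286
  k=10: C(15,10)·0.745^10·0.255^5 = 0.170537
  k=11: C(15,11)·0.745^11·0.255^4 = 0.226471
  k=12: C(15,12)·0.745^12·0.255^3 = 0.220550
Total = 0.714844

0.7148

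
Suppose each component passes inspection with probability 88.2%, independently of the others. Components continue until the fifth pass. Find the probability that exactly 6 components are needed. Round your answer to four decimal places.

0.3149

Y = trial on which the fifth success occurs; negative binomial, r=5, p=0.882.
P(Y=6) = C(5,4) · p^5 · (1−p)^1
= 5 · 0.53376 · 0.118 = 0.314916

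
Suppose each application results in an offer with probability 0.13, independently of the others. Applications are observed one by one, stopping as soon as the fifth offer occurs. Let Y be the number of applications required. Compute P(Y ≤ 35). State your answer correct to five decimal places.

Finishing within 35 applications ⇔ at least 5 successes in the first 35. With X ~ Binomial(35, 0.13), P(Y ≤ 35) = 1 − P(X ≤ 4).
  k=0: C(35,0)·0.13^0·0.87^35 = 0.0076414
  k=1: C(35,1)·0.13^1·0.87^34 = 0.0399637
  k=2: C(35,2)·0.13^2·0.87^33 = 0.1015171
  k=3: C(35,3)·0.13^3·0.87^32 = 0.1668614
  k=4: C(35,4)·0.13^4·0.87^31 = 0.1994665
1 − 0.5154500 = 0.4845500

0.48455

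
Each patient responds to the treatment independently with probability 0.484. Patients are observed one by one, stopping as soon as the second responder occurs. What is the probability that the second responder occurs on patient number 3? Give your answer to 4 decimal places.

0.2418

Y = trial on which the second success occurs; negative binomial, r=2, p=0.484.
P(Y=3) = C(2,1) · p^2 · (1−p)^1
= 2 · 0.23426 · 0.516 = 0.241752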